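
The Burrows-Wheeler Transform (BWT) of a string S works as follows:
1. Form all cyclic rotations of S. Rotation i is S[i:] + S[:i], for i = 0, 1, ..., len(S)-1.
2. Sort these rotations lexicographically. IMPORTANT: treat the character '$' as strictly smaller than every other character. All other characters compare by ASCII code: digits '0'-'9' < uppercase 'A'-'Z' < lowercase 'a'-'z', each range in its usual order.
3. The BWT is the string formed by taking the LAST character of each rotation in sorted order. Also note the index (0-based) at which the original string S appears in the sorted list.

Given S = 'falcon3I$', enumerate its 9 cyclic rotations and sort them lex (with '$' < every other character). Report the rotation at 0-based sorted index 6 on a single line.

Answer: lcon3I$fa

Derivation:
All 9 rotations (rotation i = S[i:]+S[:i]):
  rot[0] = falcon3I$
  rot[1] = alcon3I$f
  rot[2] = lcon3I$fa
  rot[3] = con3I$fal
  rot[4] = on3I$falc
  rot[5] = n3I$falco
  rot[6] = 3I$falcon
  rot[7] = I$falcon3
  rot[8] = $falcon3I
Sorted (with $ < everything):
  sorted[0] = $falcon3I
  sorted[1] = 3I$falcon
  sorted[2] = I$falcon3
  sorted[3] = alcon3I$f
  sorted[4] = con3I$fal
  sorted[5] = falcon3I$
  sorted[6] = lcon3I$fa
  sorted[7] = n3I$falco
  sorted[8] = on3I$falc
sorted[6] = lcon3I$fa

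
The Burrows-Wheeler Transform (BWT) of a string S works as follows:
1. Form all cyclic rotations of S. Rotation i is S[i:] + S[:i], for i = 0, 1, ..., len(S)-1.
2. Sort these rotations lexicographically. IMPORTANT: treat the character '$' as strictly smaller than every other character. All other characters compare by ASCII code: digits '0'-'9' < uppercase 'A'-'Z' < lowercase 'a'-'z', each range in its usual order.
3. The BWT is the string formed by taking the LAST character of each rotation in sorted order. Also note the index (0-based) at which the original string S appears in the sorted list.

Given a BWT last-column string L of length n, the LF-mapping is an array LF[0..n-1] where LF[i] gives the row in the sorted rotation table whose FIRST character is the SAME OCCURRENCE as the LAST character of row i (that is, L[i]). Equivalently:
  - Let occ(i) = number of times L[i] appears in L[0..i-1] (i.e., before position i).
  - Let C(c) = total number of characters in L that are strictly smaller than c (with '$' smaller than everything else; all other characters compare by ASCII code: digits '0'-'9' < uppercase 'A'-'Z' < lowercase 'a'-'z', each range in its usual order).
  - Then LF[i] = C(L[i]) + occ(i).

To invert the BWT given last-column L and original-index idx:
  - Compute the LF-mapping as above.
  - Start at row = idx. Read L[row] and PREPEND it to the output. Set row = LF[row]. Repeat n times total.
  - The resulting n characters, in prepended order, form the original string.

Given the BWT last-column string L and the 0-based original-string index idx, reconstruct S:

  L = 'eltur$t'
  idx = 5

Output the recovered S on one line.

Answer: turtle$

Derivation:
LF mapping: 1 2 4 6 3 0 5
Walk LF starting at row 5, prepending L[row]:
  step 1: row=5, L[5]='$', prepend. Next row=LF[5]=0
  step 2: row=0, L[0]='e', prepend. Next row=LF[0]=1
  step 3: row=1, L[1]='l', prepend. Next row=LF[1]=2
  step 4: row=2, L[2]='t', prepend. Next row=LF[2]=4
  step 5: row=4, L[4]='r', prepend. Next row=LF[4]=3
  step 6: row=3, L[3]='u', prepend. Next row=LF[3]=6
  step 7: row=6, L[6]='t', prepend. Next row=LF[6]=5
Reversed output: turtle$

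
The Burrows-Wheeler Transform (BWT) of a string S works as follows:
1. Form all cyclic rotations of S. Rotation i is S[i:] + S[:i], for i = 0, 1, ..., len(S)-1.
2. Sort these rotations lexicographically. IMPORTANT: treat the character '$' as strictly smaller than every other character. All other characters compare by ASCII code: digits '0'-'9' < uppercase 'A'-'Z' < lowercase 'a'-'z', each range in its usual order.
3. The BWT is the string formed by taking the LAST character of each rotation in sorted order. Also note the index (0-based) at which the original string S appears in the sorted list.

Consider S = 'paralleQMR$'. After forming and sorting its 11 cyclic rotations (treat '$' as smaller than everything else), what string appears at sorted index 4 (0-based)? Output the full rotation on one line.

All 11 rotations (rotation i = S[i:]+S[:i]):
  rot[0] = paralleQMR$
  rot[1] = aralleQMR$p
  rot[2] = ralleQMR$pa
  rot[3] = alleQMR$par
  rot[4] = lleQMR$para
  rot[5] = leQMR$paral
  rot[6] = eQMR$parall
  rot[7] = QMR$paralle
  rot[8] = MR$paralleQ
  rot[9] = R$paralleQM
  rot[10] = $paralleQMR
Sorted (with $ < everything):
  sorted[0] = $paralleQMR
  sorted[1] = MR$paralleQ
  sorted[2] = QMR$paralle
  sorted[3] = R$paralleQM
  sorted[4] = alleQMR$par
  sorted[5] = aralleQMR$p
  sorted[6] = eQMR$parall
  sorted[7] = leQMR$paral
  sorted[8] = lleQMR$para
  sorted[9] = paralleQMR$
  sorted[10] = ralleQMR$pa
sorted[4] = alleQMR$par

Answer: alleQMR$par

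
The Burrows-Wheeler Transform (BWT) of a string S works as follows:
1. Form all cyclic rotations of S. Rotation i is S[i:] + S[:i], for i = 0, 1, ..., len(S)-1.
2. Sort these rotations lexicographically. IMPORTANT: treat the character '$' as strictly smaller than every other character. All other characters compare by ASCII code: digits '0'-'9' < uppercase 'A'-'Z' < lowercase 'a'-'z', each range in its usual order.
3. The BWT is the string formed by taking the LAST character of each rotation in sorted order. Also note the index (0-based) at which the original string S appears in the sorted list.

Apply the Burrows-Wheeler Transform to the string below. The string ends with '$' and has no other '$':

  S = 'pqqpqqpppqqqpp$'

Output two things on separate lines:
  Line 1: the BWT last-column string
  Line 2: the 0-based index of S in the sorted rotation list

Answer: ppqqpq$pqqqqppp
6

Derivation:
All 15 rotations (rotation i = S[i:]+S[:i]):
  rot[0] = pqqpqqpppqqqpp$
  rot[1] = qqpqqpppqqqpp$p
  rot[2] = qpqqpppqqqpp$pq
  rot[3] = pqqpppqqqpp$pqq
  rot[4] = qqpppqqqpp$pqqp
  rot[5] = qpppqqqpp$pqqpq
  rot[6] = pppqqqpp$pqqpqq
  rot[7] = ppqqqpp$pqqpqqp
  rot[8] = pqqqpp$pqqpqqpp
  rot[9] = qqqpp$pqqpqqppp
  rot[10] = qqpp$pqqpqqpppq
  rot[11] = qpp$pqqpqqpppqq
  rot[12] = pp$pqqpqqpppqqq
  rot[13] = p$pqqpqqpppqqqp
  rot[14] = $pqqpqqpppqqqpp
Sorted (with $ < everything):
  sorted[0] = $pqqpqqpppqqqpp  (last char: 'p')
  sorted[1] = p$pqqpqqpppqqqp  (last char: 'p')
  sorted[2] = pp$pqqpqqpppqqq  (last char: 'q')
  sorted[3] = pppqqqpp$pqqpqq  (last char: 'q')
  sorted[4] = ppqqqpp$pqqpqqp  (last char: 'p')
  sorted[5] = pqqpppqqqpp$pqq  (last char: 'q')
  sorted[6] = pqqpqqpppqqqpp$  (last char: '$')
  sorted[7] = pqqqpp$pqqpqqpp  (last char: 'p')
  sorted[8] = qpp$pqqpqqpppqq  (last char: 'q')
  sorted[9] = qpppqqqpp$pqqpq  (last char: 'q')
  sorted[10] = qpqqpppqqqpp$pq  (last char: 'q')
  sorted[11] = qqpp$pqqpqqpppq  (last char: 'q')
  sorted[12] = qqpppqqqpp$pqqp  (last char: 'p')
  sorted[13] = qqpqqpppqqqpp$p  (last char: 'p')
  sorted[14] = qqqpp$pqqpqqppp  (last char: 'p')
Last column: ppqqpq$pqqqqppp
Original string S is at sorted index 6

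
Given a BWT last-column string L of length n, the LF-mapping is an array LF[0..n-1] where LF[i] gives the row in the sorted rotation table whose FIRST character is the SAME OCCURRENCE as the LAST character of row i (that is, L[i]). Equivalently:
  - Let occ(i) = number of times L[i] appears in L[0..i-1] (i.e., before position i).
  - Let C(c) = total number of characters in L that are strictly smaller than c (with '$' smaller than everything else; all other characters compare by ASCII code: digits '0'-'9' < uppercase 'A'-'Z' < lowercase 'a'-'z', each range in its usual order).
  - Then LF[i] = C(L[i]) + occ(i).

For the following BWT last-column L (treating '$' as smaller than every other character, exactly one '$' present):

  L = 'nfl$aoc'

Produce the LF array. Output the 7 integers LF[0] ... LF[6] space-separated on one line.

Char counts: '$':1, 'a':1, 'c':1, 'f':1, 'l':1, 'n':1, 'o':1
C (first-col start): C('$')=0, C('a')=1, C('c')=2, C('f')=3, C('l')=4, C('n')=5, C('o')=6
L[0]='n': occ=0, LF[0]=C('n')+0=5+0=5
L[1]='f': occ=0, LF[1]=C('f')+0=3+0=3
L[2]='l': occ=0, LF[2]=C('l')+0=4+0=4
L[3]='$': occ=0, LF[3]=C('$')+0=0+0=0
L[4]='a': occ=0, LF[4]=C('a')+0=1+0=1
L[5]='o': occ=0, LF[5]=C('o')+0=6+0=6
L[6]='c': occ=0, LF[6]=C('c')+0=2+0=2

Answer: 5 3 4 0 1 6 2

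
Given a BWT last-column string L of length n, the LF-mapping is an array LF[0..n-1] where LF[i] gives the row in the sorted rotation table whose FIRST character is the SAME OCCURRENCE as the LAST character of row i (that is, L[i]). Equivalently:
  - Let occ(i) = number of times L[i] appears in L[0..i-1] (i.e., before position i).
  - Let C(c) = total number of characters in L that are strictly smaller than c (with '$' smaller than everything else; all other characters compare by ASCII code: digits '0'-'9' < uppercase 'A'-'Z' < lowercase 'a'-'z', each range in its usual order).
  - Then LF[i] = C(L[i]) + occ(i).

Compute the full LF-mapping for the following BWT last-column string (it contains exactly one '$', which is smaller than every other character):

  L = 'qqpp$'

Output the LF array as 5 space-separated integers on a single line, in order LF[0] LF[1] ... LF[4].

Answer: 3 4 1 2 0

Derivation:
Char counts: '$':1, 'p':2, 'q':2
C (first-col start): C('$')=0, C('p')=1, C('q')=3
L[0]='q': occ=0, LF[0]=C('q')+0=3+0=3
L[1]='q': occ=1, LF[1]=C('q')+1=3+1=4
L[2]='p': occ=0, LF[2]=C('p')+0=1+0=1
L[3]='p': occ=1, LF[3]=C('p')+1=1+1=2
L[4]='$': occ=0, LF[4]=C('$')+0=0+0=0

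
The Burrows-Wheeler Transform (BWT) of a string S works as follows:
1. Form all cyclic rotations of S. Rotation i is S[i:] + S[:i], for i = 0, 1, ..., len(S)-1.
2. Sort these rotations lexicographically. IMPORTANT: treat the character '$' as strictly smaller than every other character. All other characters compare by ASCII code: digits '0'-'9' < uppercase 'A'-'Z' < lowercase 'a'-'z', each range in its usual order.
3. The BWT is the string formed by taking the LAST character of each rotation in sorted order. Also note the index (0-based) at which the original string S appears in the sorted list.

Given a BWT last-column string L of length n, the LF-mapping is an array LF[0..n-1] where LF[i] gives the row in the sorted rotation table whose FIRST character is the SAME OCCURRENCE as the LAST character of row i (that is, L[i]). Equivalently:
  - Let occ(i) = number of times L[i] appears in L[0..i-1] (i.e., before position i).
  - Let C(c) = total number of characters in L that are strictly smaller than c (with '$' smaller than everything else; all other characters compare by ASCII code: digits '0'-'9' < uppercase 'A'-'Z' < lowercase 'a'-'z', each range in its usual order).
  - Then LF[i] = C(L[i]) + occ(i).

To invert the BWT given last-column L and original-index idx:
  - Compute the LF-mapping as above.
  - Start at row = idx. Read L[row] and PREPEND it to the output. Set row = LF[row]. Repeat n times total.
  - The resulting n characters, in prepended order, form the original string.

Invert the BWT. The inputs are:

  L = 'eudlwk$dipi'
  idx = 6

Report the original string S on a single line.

LF mapping: 3 9 1 7 10 6 0 2 4 8 5
Walk LF starting at row 6, prepending L[row]:
  step 1: row=6, L[6]='$', prepend. Next row=LF[6]=0
  step 2: row=0, L[0]='e', prepend. Next row=LF[0]=3
  step 3: row=3, L[3]='l', prepend. Next row=LF[3]=7
  step 4: row=7, L[7]='d', prepend. Next row=LF[7]=2
  step 5: row=2, L[2]='d', prepend. Next row=LF[2]=1
  step 6: row=1, L[1]='u', prepend. Next row=LF[1]=9
  step 7: row=9, L[9]='p', prepend. Next row=LF[9]=8
  step 8: row=8, L[8]='i', prepend. Next row=LF[8]=4
  step 9: row=4, L[4]='w', prepend. Next row=LF[4]=10
  step 10: row=10, L[10]='i', prepend. Next row=LF[10]=5
  step 11: row=5, L[5]='k', prepend. Next row=LF[5]=6
Reversed output: kiwipuddle$

Answer: kiwipuddle$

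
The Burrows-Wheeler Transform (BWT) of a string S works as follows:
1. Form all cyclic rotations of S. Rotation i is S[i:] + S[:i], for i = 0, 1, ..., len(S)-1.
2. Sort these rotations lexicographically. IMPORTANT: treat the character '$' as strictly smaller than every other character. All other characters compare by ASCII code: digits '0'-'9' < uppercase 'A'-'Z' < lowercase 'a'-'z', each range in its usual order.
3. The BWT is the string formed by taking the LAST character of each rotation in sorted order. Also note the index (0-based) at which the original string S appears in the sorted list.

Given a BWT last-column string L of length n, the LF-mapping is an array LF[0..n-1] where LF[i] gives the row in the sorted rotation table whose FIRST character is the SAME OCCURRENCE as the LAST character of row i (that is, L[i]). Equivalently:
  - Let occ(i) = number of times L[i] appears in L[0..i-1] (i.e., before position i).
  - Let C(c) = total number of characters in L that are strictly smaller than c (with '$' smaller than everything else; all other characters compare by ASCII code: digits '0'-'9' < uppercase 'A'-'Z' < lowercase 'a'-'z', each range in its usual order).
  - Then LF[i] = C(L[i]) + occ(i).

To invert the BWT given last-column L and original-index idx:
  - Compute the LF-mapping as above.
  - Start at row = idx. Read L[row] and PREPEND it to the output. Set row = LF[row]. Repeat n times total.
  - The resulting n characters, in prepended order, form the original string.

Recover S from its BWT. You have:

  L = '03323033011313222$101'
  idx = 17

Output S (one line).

Answer: 31201312301132303230$

Derivation:
LF mapping: 1 14 15 10 16 2 17 18 3 5 6 19 7 20 11 12 13 0 8 4 9
Walk LF starting at row 17, prepending L[row]:
  step 1: row=17, L[17]='$', prepend. Next row=LF[17]=0
  step 2: row=0, L[0]='0', prepend. Next row=LF[0]=1
  step 3: row=1, L[1]='3', prepend. Next row=LF[1]=14
  step 4: row=14, L[14]='2', prepend. Next row=LF[14]=11
  step 5: row=11, L[11]='3', prepend. Next row=LF[11]=19
  step 6: row=19, L[19]='0', prepend. Next row=LF[19]=4
  step 7: row=4, L[4]='3', prepend. Next row=LF[4]=16
  step 8: row=16, L[16]='2', prepend. Next row=LF[16]=13
  step 9: row=13, L[13]='3', prepend. Next row=LF[13]=20
  step 10: row=20, L[20]='1', prepend. Next row=LF[20]=9
  step 11: row=9, L[9]='1', prepend. Next row=LF[9]=5
  step 12: row=5, L[5]='0', prepend. Next row=LF[5]=2
  step 13: row=2, L[2]='3', prepend. Next row=LF[2]=15
  step 14: row=15, L[15]='2', prepend. Next row=LF[15]=12
  step 15: row=12, L[12]='1', prepend. Next row=LF[12]=7
  step 16: row=7, L[7]='3', prepend. Next row=LF[7]=18
  step 17: row=18, L[18]='1', prepend. Next row=LF[18]=8
  step 18: row=8, L[8]='0', prepend. Next row=LF[8]=3
  step 19: row=3, L[3]='2', prepend. Next row=LF[3]=10
  step 20: row=10, L[10]='1', prepend. Next row=LF[10]=6
  step 21: row=6, L[6]='3', prepend. Next row=LF[6]=17
Reversed output: 31201312301132303230$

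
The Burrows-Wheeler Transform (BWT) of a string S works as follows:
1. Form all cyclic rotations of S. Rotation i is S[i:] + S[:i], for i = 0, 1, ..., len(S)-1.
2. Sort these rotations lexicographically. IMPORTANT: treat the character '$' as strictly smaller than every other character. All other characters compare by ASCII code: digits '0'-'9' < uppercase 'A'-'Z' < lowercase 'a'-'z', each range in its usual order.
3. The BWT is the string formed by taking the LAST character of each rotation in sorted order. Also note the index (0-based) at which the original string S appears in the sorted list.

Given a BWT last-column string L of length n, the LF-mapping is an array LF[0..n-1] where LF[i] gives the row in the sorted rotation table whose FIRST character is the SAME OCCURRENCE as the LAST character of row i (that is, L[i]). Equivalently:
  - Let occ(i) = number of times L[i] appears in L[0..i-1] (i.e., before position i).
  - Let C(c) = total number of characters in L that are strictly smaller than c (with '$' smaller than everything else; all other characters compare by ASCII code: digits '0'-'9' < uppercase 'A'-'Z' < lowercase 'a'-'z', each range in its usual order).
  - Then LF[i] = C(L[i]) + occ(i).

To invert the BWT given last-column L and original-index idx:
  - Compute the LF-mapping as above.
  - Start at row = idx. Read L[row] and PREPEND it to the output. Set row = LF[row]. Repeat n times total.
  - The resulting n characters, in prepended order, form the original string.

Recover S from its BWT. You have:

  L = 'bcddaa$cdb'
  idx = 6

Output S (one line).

Answer: cdacabddb$

Derivation:
LF mapping: 3 5 7 8 1 2 0 6 9 4
Walk LF starting at row 6, prepending L[row]:
  step 1: row=6, L[6]='$', prepend. Next row=LF[6]=0
  step 2: row=0, L[0]='b', prepend. Next row=LF[0]=3
  step 3: row=3, L[3]='d', prepend. Next row=LF[3]=8
  step 4: row=8, L[8]='d', prepend. Next row=LF[8]=9
  step 5: row=9, L[9]='b', prepend. Next row=LF[9]=4
  step 6: row=4, L[4]='a', prepend. Next row=LF[4]=1
  step 7: row=1, L[1]='c', prepend. Next row=LF[1]=5
  step 8: row=5, L[5]='a', prepend. Next row=LF[5]=2
  step 9: row=2, L[2]='d', prepend. Next row=LF[2]=7
  step 10: row=7, L[7]='c', prepend. Next row=LF[7]=6
Reversed output: cdacabddb$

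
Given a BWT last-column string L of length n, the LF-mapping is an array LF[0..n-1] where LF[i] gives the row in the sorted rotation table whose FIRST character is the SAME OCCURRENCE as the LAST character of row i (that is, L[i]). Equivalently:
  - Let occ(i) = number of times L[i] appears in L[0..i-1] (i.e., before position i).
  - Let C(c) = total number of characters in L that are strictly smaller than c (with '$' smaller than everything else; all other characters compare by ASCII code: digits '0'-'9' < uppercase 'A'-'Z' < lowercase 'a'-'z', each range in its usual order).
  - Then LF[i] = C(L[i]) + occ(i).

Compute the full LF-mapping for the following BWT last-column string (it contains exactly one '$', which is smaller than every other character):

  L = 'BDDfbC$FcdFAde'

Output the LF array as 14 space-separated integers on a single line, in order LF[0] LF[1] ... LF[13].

Answer: 2 4 5 13 8 3 0 6 9 10 7 1 11 12

Derivation:
Char counts: '$':1, 'A':1, 'B':1, 'C':1, 'D':2, 'F':2, 'b':1, 'c':1, 'd':2, 'e':1, 'f':1
C (first-col start): C('$')=0, C('A')=1, C('B')=2, C('C')=3, C('D')=4, C('F')=6, C('b')=8, C('c')=9, C('d')=10, C('e')=12, C('f')=13
L[0]='B': occ=0, LF[0]=C('B')+0=2+0=2
L[1]='D': occ=0, LF[1]=C('D')+0=4+0=4
L[2]='D': occ=1, LF[2]=C('D')+1=4+1=5
L[3]='f': occ=0, LF[3]=C('f')+0=13+0=13
L[4]='b': occ=0, LF[4]=C('b')+0=8+0=8
L[5]='C': occ=0, LF[5]=C('C')+0=3+0=3
L[6]='$': occ=0, LF[6]=C('$')+0=0+0=0
L[7]='F': occ=0, LF[7]=C('F')+0=6+0=6
L[8]='c': occ=0, LF[8]=C('c')+0=9+0=9
L[9]='d': occ=0, LF[9]=C('d')+0=10+0=10
L[10]='F': occ=1, LF[10]=C('F')+1=6+1=7
L[11]='A': occ=0, LF[11]=C('A')+0=1+0=1
L[12]='d': occ=1, LF[12]=C('d')+1=10+1=11
L[13]='e': occ=0, LF[13]=C('e')+0=12+0=12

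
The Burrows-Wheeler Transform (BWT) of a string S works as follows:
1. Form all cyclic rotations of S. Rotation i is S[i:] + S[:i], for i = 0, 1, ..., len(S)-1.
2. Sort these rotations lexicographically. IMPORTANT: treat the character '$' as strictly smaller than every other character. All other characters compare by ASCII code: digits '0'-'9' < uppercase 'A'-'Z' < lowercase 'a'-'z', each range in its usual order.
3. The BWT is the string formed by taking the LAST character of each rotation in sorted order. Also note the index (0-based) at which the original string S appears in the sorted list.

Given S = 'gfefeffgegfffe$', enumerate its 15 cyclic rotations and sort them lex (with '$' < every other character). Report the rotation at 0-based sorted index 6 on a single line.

All 15 rotations (rotation i = S[i:]+S[:i]):
  rot[0] = gfefeffgegfffe$
  rot[1] = fefeffgegfffe$g
  rot[2] = efeffgegfffe$gf
  rot[3] = feffgegfffe$gfe
  rot[4] = effgegfffe$gfef
  rot[5] = ffgegfffe$gfefe
  rot[6] = fgegfffe$gfefef
  rot[7] = gegfffe$gfefeff
  rot[8] = egfffe$gfefeffg
  rot[9] = gfffe$gfefeffge
  rot[10] = fffe$gfefeffgeg
  rot[11] = ffe$gfefeffgegf
  rot[12] = fe$gfefeffgegff
  rot[13] = e$gfefeffgegfff
  rot[14] = $gfefeffgegfffe
Sorted (with $ < everything):
  sorted[0] = $gfefeffgegfffe
  sorted[1] = e$gfefeffgegfff
  sorted[2] = efeffgegfffe$gf
  sorted[3] = effgegfffe$gfef
  sorted[4] = egfffe$gfefeffg
  sorted[5] = fe$gfefeffgegff
  sorted[6] = fefeffgegfffe$g
  sorted[7] = feffgegfffe$gfe
  sorted[8] = ffe$gfefeffgegf
  sorted[9] = fffe$gfefeffgeg
  sorted[10] = ffgegfffe$gfefe
  sorted[11] = fgegfffe$gfefef
  sorted[12] = gegfffe$gfefeff
  sorted[13] = gfefeffgegfffe$
  sorted[14] = gfffe$gfefeffge
sorted[6] = fefeffgegfffe$g

Answer: fefeffgegfffe$g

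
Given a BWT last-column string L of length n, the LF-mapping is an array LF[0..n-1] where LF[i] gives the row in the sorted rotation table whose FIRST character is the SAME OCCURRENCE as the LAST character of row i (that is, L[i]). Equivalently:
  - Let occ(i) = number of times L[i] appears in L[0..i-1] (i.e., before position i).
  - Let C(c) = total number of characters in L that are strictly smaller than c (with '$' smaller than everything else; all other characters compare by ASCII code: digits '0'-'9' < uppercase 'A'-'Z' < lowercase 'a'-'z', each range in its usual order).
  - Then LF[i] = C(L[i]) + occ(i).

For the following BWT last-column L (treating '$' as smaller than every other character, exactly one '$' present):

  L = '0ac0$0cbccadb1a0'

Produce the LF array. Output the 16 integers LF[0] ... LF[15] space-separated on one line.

Answer: 1 6 11 2 0 3 12 9 13 14 7 15 10 5 8 4

Derivation:
Char counts: '$':1, '0':4, '1':1, 'a':3, 'b':2, 'c':4, 'd':1
C (first-col start): C('$')=0, C('0')=1, C('1')=5, C('a')=6, C('b')=9, C('c')=11, C('d')=15
L[0]='0': occ=0, LF[0]=C('0')+0=1+0=1
L[1]='a': occ=0, LF[1]=C('a')+0=6+0=6
L[2]='c': occ=0, LF[2]=C('c')+0=11+0=11
L[3]='0': occ=1, LF[3]=C('0')+1=1+1=2
L[4]='$': occ=0, LF[4]=C('$')+0=0+0=0
L[5]='0': occ=2, LF[5]=C('0')+2=1+2=3
L[6]='c': occ=1, LF[6]=C('c')+1=11+1=12
L[7]='b': occ=0, LF[7]=C('b')+0=9+0=9
L[8]='c': occ=2, LF[8]=C('c')+2=11+2=13
L[9]='c': occ=3, LF[9]=C('c')+3=11+3=14
L[10]='a': occ=1, LF[10]=C('a')+1=6+1=7
L[11]='d': occ=0, LF[11]=C('d')+0=15+0=15
L[12]='b': occ=1, LF[12]=C('b')+1=9+1=10
L[13]='1': occ=0, LF[13]=C('1')+0=5+0=5
L[14]='a': occ=2, LF[14]=C('a')+2=6+2=8
L[15]='0': occ=3, LF[15]=C('0')+3=1+3=4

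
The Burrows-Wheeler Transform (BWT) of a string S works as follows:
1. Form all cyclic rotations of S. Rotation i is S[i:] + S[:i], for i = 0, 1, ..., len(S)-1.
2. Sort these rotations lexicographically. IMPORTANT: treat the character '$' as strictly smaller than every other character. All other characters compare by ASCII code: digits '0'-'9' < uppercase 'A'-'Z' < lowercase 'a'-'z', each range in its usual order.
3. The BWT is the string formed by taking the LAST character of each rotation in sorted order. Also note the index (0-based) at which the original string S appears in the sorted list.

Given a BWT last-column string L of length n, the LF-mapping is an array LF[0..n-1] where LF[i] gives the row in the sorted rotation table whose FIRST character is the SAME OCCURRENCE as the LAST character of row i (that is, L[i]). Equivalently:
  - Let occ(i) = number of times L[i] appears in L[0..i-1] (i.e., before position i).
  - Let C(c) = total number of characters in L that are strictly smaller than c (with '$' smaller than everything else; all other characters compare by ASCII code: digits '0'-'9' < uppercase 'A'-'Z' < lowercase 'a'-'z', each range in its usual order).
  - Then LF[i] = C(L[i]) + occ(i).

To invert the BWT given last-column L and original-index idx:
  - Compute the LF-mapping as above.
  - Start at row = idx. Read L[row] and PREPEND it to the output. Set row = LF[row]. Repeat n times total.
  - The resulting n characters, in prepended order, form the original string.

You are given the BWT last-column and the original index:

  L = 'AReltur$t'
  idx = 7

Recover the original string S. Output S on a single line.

Answer: turtleRA$

Derivation:
LF mapping: 1 2 3 4 6 8 5 0 7
Walk LF starting at row 7, prepending L[row]:
  step 1: row=7, L[7]='$', prepend. Next row=LF[7]=0
  step 2: row=0, L[0]='A', prepend. Next row=LF[0]=1
  step 3: row=1, L[1]='R', prepend. Next row=LF[1]=2
  step 4: row=2, L[2]='e', prepend. Next row=LF[2]=3
  step 5: row=3, L[3]='l', prepend. Next row=LF[3]=4
  step 6: row=4, L[4]='t', prepend. Next row=LF[4]=6
  step 7: row=6, L[6]='r', prepend. Next row=LF[6]=5
  step 8: row=5, L[5]='u', prepend. Next row=LF[5]=8
  step 9: row=8, L[8]='t', prepend. Next row=LF[8]=7
Reversed output: turtleRA$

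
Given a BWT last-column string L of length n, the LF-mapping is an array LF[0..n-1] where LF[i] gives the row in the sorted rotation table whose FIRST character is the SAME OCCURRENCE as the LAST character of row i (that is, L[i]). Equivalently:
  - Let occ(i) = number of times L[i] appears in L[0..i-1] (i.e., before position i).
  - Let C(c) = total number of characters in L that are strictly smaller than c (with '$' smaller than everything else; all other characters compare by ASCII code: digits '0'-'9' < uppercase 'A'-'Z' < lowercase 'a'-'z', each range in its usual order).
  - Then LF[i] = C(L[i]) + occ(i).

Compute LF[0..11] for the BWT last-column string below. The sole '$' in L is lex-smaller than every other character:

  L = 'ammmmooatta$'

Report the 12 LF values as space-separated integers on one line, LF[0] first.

Char counts: '$':1, 'a':3, 'm':4, 'o':2, 't':2
C (first-col start): C('$')=0, C('a')=1, C('m')=4, C('o')=8, C('t')=10
L[0]='a': occ=0, LF[0]=C('a')+0=1+0=1
L[1]='m': occ=0, LF[1]=C('m')+0=4+0=4
L[2]='m': occ=1, LF[2]=C('m')+1=4+1=5
L[3]='m': occ=2, LF[3]=C('m')+2=4+2=6
L[4]='m': occ=3, LF[4]=C('m')+3=4+3=7
L[5]='o': occ=0, LF[5]=C('o')+0=8+0=8
L[6]='o': occ=1, LF[6]=C('o')+1=8+1=9
L[7]='a': occ=1, LF[7]=C('a')+1=1+1=2
L[8]='t': occ=0, LF[8]=C('t')+0=10+0=10
L[9]='t': occ=1, LF[9]=C('t')+1=10+1=11
L[10]='a': occ=2, LF[10]=C('a')+2=1+2=3
L[11]='$': occ=0, LF[11]=C('$')+0=0+0=0

Answer: 1 4 5 6 7 8 9 2 10 11 3 0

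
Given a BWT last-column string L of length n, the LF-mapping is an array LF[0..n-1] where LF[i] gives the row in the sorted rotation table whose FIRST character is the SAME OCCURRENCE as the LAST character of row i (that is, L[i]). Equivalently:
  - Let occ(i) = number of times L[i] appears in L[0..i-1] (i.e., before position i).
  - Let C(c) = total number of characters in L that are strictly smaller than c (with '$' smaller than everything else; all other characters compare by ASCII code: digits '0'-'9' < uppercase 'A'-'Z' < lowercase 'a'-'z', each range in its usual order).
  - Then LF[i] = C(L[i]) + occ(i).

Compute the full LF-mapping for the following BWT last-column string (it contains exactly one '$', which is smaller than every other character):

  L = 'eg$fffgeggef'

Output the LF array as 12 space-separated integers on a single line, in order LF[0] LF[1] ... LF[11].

Char counts: '$':1, 'e':3, 'f':4, 'g':4
C (first-col start): C('$')=0, C('e')=1, C('f')=4, C('g')=8
L[0]='e': occ=0, LF[0]=C('e')+0=1+0=1
L[1]='g': occ=0, LF[1]=C('g')+0=8+0=8
L[2]='$': occ=0, LF[2]=C('$')+0=0+0=0
L[3]='f': occ=0, LF[3]=C('f')+0=4+0=4
L[4]='f': occ=1, LF[4]=C('f')+1=4+1=5
L[5]='f': occ=2, LF[5]=C('f')+2=4+2=6
L[6]='g': occ=1, LF[6]=C('g')+1=8+1=9
L[7]='e': occ=1, LF[7]=C('e')+1=1+1=2
L[8]='g': occ=2, LF[8]=C('g')+2=8+2=10
L[9]='g': occ=3, LF[9]=C('g')+3=8+3=11
L[10]='e': occ=2, LF[10]=C('e')+2=1+2=3
L[11]='f': occ=3, LF[11]=C('f')+3=4+3=7

Answer: 1 8 0 4 5 6 9 2 10 11 3 7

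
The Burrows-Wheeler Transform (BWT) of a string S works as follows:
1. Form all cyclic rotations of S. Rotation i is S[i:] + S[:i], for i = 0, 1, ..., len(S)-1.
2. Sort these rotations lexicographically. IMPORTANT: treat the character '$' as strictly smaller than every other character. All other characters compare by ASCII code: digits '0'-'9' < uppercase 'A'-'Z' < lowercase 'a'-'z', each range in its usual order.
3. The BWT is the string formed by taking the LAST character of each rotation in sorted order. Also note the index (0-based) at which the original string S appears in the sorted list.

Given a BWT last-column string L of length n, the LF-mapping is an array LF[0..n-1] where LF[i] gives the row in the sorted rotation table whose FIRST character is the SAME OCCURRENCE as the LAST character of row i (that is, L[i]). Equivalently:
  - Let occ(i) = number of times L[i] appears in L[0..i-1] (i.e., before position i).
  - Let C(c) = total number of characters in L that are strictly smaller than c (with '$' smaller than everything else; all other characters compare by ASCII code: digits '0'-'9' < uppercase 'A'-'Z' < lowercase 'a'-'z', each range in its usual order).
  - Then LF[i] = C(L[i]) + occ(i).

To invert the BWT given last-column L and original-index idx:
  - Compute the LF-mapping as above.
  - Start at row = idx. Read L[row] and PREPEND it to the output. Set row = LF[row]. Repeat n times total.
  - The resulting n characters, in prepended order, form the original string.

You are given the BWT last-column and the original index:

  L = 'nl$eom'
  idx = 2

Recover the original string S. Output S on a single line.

LF mapping: 4 2 0 1 5 3
Walk LF starting at row 2, prepending L[row]:
  step 1: row=2, L[2]='$', prepend. Next row=LF[2]=0
  step 2: row=0, L[0]='n', prepend. Next row=LF[0]=4
  step 3: row=4, L[4]='o', prepend. Next row=LF[4]=5
  step 4: row=5, L[5]='m', prepend. Next row=LF[5]=3
  step 5: row=3, L[3]='e', prepend. Next row=LF[3]=1
  step 6: row=1, L[1]='l', prepend. Next row=LF[1]=2
Reversed output: lemon$

Answer: lemon$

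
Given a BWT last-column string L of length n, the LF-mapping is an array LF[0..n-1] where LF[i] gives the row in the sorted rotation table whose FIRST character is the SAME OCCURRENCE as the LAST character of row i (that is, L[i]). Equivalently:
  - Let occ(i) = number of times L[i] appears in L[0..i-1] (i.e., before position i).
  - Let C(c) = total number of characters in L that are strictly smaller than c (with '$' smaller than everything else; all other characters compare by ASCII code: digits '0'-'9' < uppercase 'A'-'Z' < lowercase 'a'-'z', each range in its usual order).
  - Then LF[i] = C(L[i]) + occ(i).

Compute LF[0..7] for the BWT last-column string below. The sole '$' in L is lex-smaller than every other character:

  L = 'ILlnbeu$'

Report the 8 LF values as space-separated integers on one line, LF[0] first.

Answer: 1 2 5 6 3 4 7 0

Derivation:
Char counts: '$':1, 'I':1, 'L':1, 'b':1, 'e':1, 'l':1, 'n':1, 'u':1
C (first-col start): C('$')=0, C('I')=1, C('L')=2, C('b')=3, C('e')=4, C('l')=5, C('n')=6, C('u')=7
L[0]='I': occ=0, LF[0]=C('I')+0=1+0=1
L[1]='L': occ=0, LF[1]=C('L')+0=2+0=2
L[2]='l': occ=0, LF[2]=C('l')+0=5+0=5
L[3]='n': occ=0, LF[3]=C('n')+0=6+0=6
L[4]='b': occ=0, LF[4]=C('b')+0=3+0=3
L[5]='e': occ=0, LF[5]=C('e')+0=4+0=4
L[6]='u': occ=0, LF[6]=C('u')+0=7+0=7
L[7]='$': occ=0, LF[7]=C('$')+0=0+0=0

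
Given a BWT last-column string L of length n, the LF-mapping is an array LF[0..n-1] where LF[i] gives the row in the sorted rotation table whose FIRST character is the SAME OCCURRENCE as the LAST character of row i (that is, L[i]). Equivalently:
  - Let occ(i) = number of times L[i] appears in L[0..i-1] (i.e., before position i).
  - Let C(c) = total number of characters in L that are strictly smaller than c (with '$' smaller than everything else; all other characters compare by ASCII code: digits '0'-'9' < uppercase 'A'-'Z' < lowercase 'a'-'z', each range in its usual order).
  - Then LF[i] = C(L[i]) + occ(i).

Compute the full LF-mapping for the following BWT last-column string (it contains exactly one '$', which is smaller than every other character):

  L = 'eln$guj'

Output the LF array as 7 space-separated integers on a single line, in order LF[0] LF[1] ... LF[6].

Answer: 1 4 5 0 2 6 3

Derivation:
Char counts: '$':1, 'e':1, 'g':1, 'j':1, 'l':1, 'n':1, 'u':1
C (first-col start): C('$')=0, C('e')=1, C('g')=2, C('j')=3, C('l')=4, C('n')=5, C('u')=6
L[0]='e': occ=0, LF[0]=C('e')+0=1+0=1
L[1]='l': occ=0, LF[1]=C('l')+0=4+0=4
L[2]='n': occ=0, LF[2]=C('n')+0=5+0=5
L[3]='$': occ=0, LF[3]=C('$')+0=0+0=0
L[4]='g': occ=0, LF[4]=C('g')+0=2+0=2
L[5]='u': occ=0, LF[5]=C('u')+0=6+0=6
L[6]='j': occ=0, LF[6]=C('j')+0=3+0=3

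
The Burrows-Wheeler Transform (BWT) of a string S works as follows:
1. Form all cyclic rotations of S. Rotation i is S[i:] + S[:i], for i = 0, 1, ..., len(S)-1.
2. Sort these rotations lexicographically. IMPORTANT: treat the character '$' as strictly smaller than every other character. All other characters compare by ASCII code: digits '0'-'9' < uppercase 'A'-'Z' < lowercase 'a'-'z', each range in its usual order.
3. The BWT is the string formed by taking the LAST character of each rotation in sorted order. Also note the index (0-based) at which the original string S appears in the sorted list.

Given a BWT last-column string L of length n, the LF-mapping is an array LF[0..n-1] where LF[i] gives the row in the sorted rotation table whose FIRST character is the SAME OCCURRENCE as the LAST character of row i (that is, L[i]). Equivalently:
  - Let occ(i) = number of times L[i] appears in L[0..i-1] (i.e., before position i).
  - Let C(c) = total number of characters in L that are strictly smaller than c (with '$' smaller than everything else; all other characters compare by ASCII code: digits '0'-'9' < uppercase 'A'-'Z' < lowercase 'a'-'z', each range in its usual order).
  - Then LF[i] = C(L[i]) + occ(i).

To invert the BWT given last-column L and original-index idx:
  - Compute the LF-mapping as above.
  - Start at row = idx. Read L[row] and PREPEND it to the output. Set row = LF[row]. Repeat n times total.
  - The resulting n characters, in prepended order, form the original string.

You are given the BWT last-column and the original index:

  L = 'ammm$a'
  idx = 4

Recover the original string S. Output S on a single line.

Answer: mamma$

Derivation:
LF mapping: 1 3 4 5 0 2
Walk LF starting at row 4, prepending L[row]:
  step 1: row=4, L[4]='$', prepend. Next row=LF[4]=0
  step 2: row=0, L[0]='a', prepend. Next row=LF[0]=1
  step 3: row=1, L[1]='m', prepend. Next row=LF[1]=3
  step 4: row=3, L[3]='m', prepend. Next row=LF[3]=5
  step 5: row=5, L[5]='a', prepend. Next row=LF[5]=2
  step 6: row=2, L[2]='m', prepend. Next row=LF[2]=4
Reversed output: mamma$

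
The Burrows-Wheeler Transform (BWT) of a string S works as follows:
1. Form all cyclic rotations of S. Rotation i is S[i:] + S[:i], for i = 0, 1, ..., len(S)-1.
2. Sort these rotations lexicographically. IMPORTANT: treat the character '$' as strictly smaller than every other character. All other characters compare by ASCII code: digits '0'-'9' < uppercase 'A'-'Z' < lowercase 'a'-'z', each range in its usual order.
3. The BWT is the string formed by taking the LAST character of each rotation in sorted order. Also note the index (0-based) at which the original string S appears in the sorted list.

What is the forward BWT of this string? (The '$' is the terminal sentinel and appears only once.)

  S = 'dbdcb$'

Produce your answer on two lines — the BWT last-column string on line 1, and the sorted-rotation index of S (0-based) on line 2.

All 6 rotations (rotation i = S[i:]+S[:i]):
  rot[0] = dbdcb$
  rot[1] = bdcb$d
  rot[2] = dcb$db
  rot[3] = cb$dbd
  rot[4] = b$dbdc
  rot[5] = $dbdcb
Sorted (with $ < everything):
  sorted[0] = $dbdcb  (last char: 'b')
  sorted[1] = b$dbdc  (last char: 'c')
  sorted[2] = bdcb$d  (last char: 'd')
  sorted[3] = cb$dbd  (last char: 'd')
  sorted[4] = dbdcb$  (last char: '$')
  sorted[5] = dcb$db  (last char: 'b')
Last column: bcdd$b
Original string S is at sorted index 4

Answer: bcdd$b
4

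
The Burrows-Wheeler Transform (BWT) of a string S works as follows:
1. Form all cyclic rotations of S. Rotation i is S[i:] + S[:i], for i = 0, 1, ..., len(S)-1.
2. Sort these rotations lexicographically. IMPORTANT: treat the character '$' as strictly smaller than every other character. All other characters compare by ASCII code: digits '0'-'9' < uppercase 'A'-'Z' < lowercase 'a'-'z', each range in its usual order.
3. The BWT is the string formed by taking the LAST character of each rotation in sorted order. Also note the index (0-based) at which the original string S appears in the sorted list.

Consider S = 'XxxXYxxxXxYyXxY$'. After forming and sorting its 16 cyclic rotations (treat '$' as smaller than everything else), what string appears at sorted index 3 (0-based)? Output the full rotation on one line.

All 16 rotations (rotation i = S[i:]+S[:i]):
  rot[0] = XxxXYxxxXxYyXxY$
  rot[1] = xxXYxxxXxYyXxY$X
  rot[2] = xXYxxxXxYyXxY$Xx
  rot[3] = XYxxxXxYyXxY$Xxx
  rot[4] = YxxxXxYyXxY$XxxX
  rot[5] = xxxXxYyXxY$XxxXY
  rot[6] = xxXxYyXxY$XxxXYx
  rot[7] = xXxYyXxY$XxxXYxx
  rot[8] = XxYyXxY$XxxXYxxx
  rot[9] = xYyXxY$XxxXYxxxX
  rot[10] = YyXxY$XxxXYxxxXx
  rot[11] = yXxY$XxxXYxxxXxY
  rot[12] = XxY$XxxXYxxxXxYy
  rot[13] = xY$XxxXYxxxXxYyX
  rot[14] = Y$XxxXYxxxXxYyXx
  rot[15] = $XxxXYxxxXxYyXxY
Sorted (with $ < everything):
  sorted[0] = $XxxXYxxxXxYyXxY
  sorted[1] = XYxxxXxYyXxY$Xxx
  sorted[2] = XxY$XxxXYxxxXxYy
  sorted[3] = XxYyXxY$XxxXYxxx
  sorted[4] = XxxXYxxxXxYyXxY$
  sorted[5] = Y$XxxXYxxxXxYyXx
  sorted[6] = YxxxXxYyXxY$XxxX
  sorted[7] = YyXxY$XxxXYxxxXx
  sorted[8] = xXYxxxXxYyXxY$Xx
  sorted[9] = xXxYyXxY$XxxXYxx
  sorted[10] = xY$XxxXYxxxXxYyX
  sorted[11] = xYyXxY$XxxXYxxxX
  sorted[12] = xxXYxxxXxYyXxY$X
  sorted[13] = xxXxYyXxY$XxxXYx
  sorted[14] = xxxXxYyXxY$XxxXY
  sorted[15] = yXxY$XxxXYxxxXxY
sorted[3] = XxYyXxY$XxxXYxxx

Answer: XxYyXxY$XxxXYxxx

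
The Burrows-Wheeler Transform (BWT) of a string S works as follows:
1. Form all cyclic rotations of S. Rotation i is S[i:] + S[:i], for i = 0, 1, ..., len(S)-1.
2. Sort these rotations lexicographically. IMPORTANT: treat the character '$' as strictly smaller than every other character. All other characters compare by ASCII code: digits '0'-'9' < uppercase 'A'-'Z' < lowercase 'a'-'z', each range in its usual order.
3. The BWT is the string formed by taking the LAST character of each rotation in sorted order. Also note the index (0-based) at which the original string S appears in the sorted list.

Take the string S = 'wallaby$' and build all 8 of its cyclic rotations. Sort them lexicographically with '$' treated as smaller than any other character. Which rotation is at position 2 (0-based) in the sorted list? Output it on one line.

Answer: allaby$w

Derivation:
All 8 rotations (rotation i = S[i:]+S[:i]):
  rot[0] = wallaby$
  rot[1] = allaby$w
  rot[2] = llaby$wa
  rot[3] = laby$wal
  rot[4] = aby$wall
  rot[5] = by$walla
  rot[6] = y$wallab
  rot[7] = $wallaby
Sorted (with $ < everything):
  sorted[0] = $wallaby
  sorted[1] = aby$wall
  sorted[2] = allaby$w
  sorted[3] = by$walla
  sorted[4] = laby$wal
  sorted[5] = llaby$wa
  sorted[6] = wallaby$
  sorted[7] = y$wallab
sorted[2] = allaby$w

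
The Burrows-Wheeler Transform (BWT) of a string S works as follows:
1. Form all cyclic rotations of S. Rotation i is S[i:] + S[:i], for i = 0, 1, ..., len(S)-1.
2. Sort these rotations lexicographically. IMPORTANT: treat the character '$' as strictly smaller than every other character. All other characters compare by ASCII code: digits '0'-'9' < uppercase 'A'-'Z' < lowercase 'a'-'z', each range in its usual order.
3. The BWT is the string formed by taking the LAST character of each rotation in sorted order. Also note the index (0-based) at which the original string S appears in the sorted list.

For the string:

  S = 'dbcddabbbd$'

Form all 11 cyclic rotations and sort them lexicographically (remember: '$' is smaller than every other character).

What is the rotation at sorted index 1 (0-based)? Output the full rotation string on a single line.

All 11 rotations (rotation i = S[i:]+S[:i]):
  rot[0] = dbcddabbbd$
  rot[1] = bcddabbbd$d
  rot[2] = cddabbbd$db
  rot[3] = ddabbbd$dbc
  rot[4] = dabbbd$dbcd
  rot[5] = abbbd$dbcdd
  rot[6] = bbbd$dbcdda
  rot[7] = bbd$dbcddab
  rot[8] = bd$dbcddabb
  rot[9] = d$dbcddabbb
  rot[10] = $dbcddabbbd
Sorted (with $ < everything):
  sorted[0] = $dbcddabbbd
  sorted[1] = abbbd$dbcdd
  sorted[2] = bbbd$dbcdda
  sorted[3] = bbd$dbcddab
  sorted[4] = bcddabbbd$d
  sorted[5] = bd$dbcddabb
  sorted[6] = cddabbbd$db
  sorted[7] = d$dbcddabbb
  sorted[8] = dabbbd$dbcd
  sorted[9] = dbcddabbbd$
  sorted[10] = ddabbbd$dbc
sorted[1] = abbbd$dbcdd

Answer: abbbd$dbcdd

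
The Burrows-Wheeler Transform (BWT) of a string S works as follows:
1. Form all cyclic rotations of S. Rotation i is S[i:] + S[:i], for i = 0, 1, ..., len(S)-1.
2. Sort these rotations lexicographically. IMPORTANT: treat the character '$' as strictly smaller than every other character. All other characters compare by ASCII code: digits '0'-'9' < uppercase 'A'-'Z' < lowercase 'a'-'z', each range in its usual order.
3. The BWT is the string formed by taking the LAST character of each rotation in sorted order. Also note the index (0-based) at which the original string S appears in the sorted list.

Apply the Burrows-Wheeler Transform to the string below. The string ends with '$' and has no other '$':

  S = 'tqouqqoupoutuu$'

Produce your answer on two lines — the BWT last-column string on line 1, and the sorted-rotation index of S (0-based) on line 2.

Answer: uqqpuqtu$uuooot
8

Derivation:
All 15 rotations (rotation i = S[i:]+S[:i]):
  rot[0] = tqouqqoupoutuu$
  rot[1] = qouqqoupoutuu$t
  rot[2] = ouqqoupoutuu$tq
  rot[3] = uqqoupoutuu$tqo
  rot[4] = qqoupoutuu$tqou
  rot[5] = qoupoutuu$tqouq
  rot[6] = oupoutuu$tqouqq
  rot[7] = upoutuu$tqouqqo
  rot[8] = poutuu$tqouqqou
  rot[9] = outuu$tqouqqoup
  rot[10] = utuu$tqouqqoupo
  rot[11] = tuu$tqouqqoupou
  rot[12] = uu$tqouqqoupout
  rot[13] = u$tqouqqoupoutu
  rot[14] = $tqouqqoupoutuu
Sorted (with $ < everything):
  sorted[0] = $tqouqqoupoutuu  (last char: 'u')
  sorted[1] = oupoutuu$tqouqq  (last char: 'q')
  sorted[2] = ouqqoupoutuu$tq  (last char: 'q')
  sorted[3] = outuu$tqouqqoup  (last char: 'p')
  sorted[4] = poutuu$tqouqqou  (last char: 'u')
  sorted[5] = qoupoutuu$tqouq  (last char: 'q')
  sorted[6] = qouqqoupoutuu$t  (last char: 't')
  sorted[7] = qqoupoutuu$tqou  (last char: 'u')
  sorted[8] = tqouqqoupoutuu$  (last char: '$')
  sorted[9] = tuu$tqouqqoupou  (last char: 'u')
  sorted[10] = u$tqouqqoupoutu  (last char: 'u')
  sorted[11] = upoutuu$tqouqqo  (last char: 'o')
  sorted[12] = uqqoupoutuu$tqo  (last char: 'o')
  sorted[13] = utuu$tqouqqoupo  (last char: 'o')
  sorted[14] = uu$tqouqqoupout  (last char: 't')
Last column: uqqpuqtu$uuooot
Original string S is at sorted index 8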